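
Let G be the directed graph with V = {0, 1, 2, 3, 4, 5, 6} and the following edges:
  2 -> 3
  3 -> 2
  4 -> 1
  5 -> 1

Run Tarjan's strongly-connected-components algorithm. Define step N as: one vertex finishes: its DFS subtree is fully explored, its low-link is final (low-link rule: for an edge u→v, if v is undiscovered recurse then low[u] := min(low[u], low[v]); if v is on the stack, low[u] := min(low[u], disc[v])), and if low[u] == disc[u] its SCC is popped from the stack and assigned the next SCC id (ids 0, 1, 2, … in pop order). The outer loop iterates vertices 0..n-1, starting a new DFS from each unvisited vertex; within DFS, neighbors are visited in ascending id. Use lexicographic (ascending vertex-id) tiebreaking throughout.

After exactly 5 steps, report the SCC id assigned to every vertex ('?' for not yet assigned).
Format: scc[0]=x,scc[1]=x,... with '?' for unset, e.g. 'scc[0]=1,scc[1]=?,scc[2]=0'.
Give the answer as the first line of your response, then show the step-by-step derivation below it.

scc[0]=0,scc[1]=1,scc[2]=2,scc[3]=2,scc[4]=3,scc[5]=?,scc[6]=?

step 1: low=(low[0]=0,low[1]=?,low[2]=?,low[3]=?,low[4]=?,low[5]=?,low[6]=?); scc=(scc[0]=0,scc[1]=?,scc[2]=?,scc[3]=?,scc[4]=?,scc[5]=?,scc[6]=?)
step 2: low=(low[0]=0,low[1]=1,low[2]=?,low[3]=?,low[4]=?,low[5]=?,low[6]=?); scc=(scc[0]=0,scc[1]=1,scc[2]=?,scc[3]=?,scc[4]=?,scc[5]=?,scc[6]=?)
step 3: low=(low[0]=0,low[1]=1,low[2]=2,low[3]=2,low[4]=?,low[5]=?,low[6]=?); scc=(scc[0]=0,scc[1]=1,scc[2]=?,scc[3]=?,scc[4]=?,scc[5]=?,scc[6]=?)
step 4: low=(low[0]=0,low[1]=1,low[2]=2,low[3]=2,low[4]=?,low[5]=?,low[6]=?); scc=(scc[0]=0,scc[1]=1,scc[2]=2,scc[3]=2,scc[4]=?,scc[5]=?,scc[6]=?)
step 5: low=(low[0]=0,low[1]=1,low[2]=2,low[3]=2,low[4]=4,low[5]=?,low[6]=?); scc=(scc[0]=0,scc[1]=1,scc[2]=2,scc[3]=2,scc[4]=3,scc[5]=?,scc[6]=?)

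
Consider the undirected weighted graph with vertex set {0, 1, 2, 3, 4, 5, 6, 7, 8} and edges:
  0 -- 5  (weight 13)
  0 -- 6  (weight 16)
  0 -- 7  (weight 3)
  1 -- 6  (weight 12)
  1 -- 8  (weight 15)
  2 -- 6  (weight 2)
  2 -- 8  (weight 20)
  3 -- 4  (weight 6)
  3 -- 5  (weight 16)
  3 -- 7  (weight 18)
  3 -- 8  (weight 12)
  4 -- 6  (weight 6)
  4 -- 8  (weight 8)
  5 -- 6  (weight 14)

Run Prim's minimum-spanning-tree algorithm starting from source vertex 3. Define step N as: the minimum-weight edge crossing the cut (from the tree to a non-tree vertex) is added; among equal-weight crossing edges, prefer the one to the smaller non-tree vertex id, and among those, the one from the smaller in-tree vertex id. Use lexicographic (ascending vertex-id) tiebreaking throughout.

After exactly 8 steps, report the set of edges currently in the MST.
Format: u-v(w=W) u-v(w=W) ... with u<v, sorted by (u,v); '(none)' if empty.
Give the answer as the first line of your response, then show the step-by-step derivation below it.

0-5(w=13) 0-7(w=3) 1-6(w=12) 2-6(w=2) 3-4(w=6) 4-6(w=6) 4-8(w=8) 5-6(w=14)

step 1: add edge 3-4 (w=6); MST = {3-4(w=6)}
step 2: add edge 4-6 (w=6); MST = {3-4(w=6) 4-6(w=6)}
step 3: add edge 2-6 (w=2); MST = {2-6(w=2) 3-4(w=6) 4-6(w=6)}
step 4: add edge 4-8 (w=8); MST = {2-6(w=2) 3-4(w=6) 4-6(w=6) 4-8(w=8)}
step 5: add edge 1-6 (w=12); MST = {1-6(w=12) 2-6(w=2) 3-4(w=6) 4-6(w=6) 4-8(w=8)}
step 6: add edge 5-6 (w=14); MST = {1-6(w=12) 2-6(w=2) 3-4(w=6) 4-6(w=6) 4-8(w=8) 5-6(w=14)}
step 7: add edge 0-5 (w=13); MST = {0-5(w=13) 1-6(w=12) 2-6(w=2) 3-4(w=6) 4-6(w=6) 4-8(w=8) 5-6(w=14)}
step 8: add edge 0-7 (w=3); MST = {0-5(w=13) 0-7(w=3) 1-6(w=12) 2-6(w=2) 3-4(w=6) 4-6(w=6) 4-8(w=8) 5-6(w=14)}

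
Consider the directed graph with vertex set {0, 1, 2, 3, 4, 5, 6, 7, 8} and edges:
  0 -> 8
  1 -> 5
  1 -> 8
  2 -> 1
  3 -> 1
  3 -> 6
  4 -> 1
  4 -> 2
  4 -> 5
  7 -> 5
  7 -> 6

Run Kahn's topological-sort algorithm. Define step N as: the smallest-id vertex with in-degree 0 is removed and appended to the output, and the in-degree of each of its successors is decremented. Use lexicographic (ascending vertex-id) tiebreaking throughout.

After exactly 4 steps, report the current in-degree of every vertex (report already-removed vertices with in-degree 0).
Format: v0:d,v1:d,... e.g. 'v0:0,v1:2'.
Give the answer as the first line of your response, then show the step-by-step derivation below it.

v0:0,v1:0,v2:0,v3:0,v4:0,v5:2,v6:1,v7:0,v8:1

step 1: output 0; order=[0]; indeg=(0,3,1,0,0,3,2,0,1)
step 2: output 3; order=[0,3]; indeg=(0,2,1,0,0,3,1,0,1)
step 3: output 4; order=[0,3,4]; indeg=(0,1,0,0,0,2,1,0,1)
step 4: output 2; order=[0,3,4,2]; indeg=(0,0,0,0,0,2,1,0,1)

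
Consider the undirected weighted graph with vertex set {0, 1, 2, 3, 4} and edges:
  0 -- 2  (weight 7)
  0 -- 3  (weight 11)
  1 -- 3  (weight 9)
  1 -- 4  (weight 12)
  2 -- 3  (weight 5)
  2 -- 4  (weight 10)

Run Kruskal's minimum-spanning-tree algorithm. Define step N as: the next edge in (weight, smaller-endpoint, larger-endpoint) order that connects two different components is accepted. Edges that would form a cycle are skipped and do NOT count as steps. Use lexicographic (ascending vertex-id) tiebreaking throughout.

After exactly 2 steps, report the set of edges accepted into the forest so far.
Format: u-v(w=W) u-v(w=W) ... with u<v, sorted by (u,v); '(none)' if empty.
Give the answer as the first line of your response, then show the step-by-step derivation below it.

0-2(w=7) 2-3(w=5)

step 1: add edge 2-3 (w=5); MST = {2-3(w=5)}
step 2: add edge 0-2 (w=7); MST = {0-2(w=7) 2-3(w=5)}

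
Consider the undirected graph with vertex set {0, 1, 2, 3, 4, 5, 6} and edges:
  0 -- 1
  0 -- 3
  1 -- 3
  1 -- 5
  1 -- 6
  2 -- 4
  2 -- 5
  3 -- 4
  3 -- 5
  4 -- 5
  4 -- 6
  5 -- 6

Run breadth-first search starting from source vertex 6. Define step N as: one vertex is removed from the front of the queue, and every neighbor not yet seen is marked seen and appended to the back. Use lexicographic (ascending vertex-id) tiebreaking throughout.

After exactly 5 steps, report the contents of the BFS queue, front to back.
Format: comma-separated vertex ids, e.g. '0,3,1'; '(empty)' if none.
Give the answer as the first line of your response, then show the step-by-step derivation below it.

3,2

step 1: dequeue 6; queue=[1,4,5]; order=6
step 2: dequeue 1; queue=[4,5,0,3]; order=6,1
step 3: dequeue 4; queue=[5,0,3,2]; order=6,1,4
step 4: dequeue 5; queue=[0,3,2]; order=6,1,4,5
step 5: dequeue 0; queue=[3,2]; order=6,1,4,5,0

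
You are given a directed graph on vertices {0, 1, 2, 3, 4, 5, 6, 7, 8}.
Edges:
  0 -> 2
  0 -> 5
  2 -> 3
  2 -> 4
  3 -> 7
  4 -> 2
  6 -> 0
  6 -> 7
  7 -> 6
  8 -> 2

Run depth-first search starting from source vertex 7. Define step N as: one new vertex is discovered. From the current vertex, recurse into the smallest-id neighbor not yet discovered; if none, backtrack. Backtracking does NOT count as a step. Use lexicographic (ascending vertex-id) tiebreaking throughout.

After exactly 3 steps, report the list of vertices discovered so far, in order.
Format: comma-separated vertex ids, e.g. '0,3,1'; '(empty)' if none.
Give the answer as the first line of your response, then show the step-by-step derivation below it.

7,6,0

step 1: discover 7; path=7; order=7
step 2: discover 6; path=7>6; order=7,6
step 3: discover 0; path=7>6>0; order=7,6,0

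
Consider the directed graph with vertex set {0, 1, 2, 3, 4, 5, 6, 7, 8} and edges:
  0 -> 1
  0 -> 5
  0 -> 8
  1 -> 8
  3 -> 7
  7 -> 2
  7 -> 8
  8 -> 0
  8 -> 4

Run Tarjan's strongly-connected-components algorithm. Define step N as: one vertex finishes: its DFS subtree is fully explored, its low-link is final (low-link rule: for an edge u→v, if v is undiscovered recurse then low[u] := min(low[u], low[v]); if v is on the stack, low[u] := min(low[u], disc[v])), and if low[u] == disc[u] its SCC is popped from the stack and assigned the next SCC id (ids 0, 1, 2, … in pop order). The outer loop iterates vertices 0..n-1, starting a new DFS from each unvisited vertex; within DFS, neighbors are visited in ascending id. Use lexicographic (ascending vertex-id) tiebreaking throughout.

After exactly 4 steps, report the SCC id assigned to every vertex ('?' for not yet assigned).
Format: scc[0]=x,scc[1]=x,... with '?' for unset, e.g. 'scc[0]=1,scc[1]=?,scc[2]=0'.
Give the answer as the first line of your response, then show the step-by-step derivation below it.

scc[0]=?,scc[1]=?,scc[2]=?,scc[3]=?,scc[4]=0,scc[5]=1,scc[6]=?,scc[7]=?,scc[8]=?

step 1: low=(low[0]=0,low[1]=1,low[2]=?,low[3]=?,low[4]=3,low[5]=?,low[6]=?,low[7]=?,low[8]=0); scc=(scc[0]=?,scc[1]=?,scc[2]=?,scc[3]=?,scc[4]=0,scc[5]=?,scc[6]=?,scc[7]=?,scc[8]=?)
step 2: low=(low[0]=0,low[1]=1,low[2]=?,low[3]=?,low[4]=3,low[5]=?,low[6]=?,low[7]=?,low[8]=0); scc=(scc[0]=?,scc[1]=?,scc[2]=?,scc[3]=?,scc[4]=0,scc[5]=?,scc[6]=?,scc[7]=?,scc[8]=?)
step 3: low=(low[0]=0,low[1]=0,low[2]=?,low[3]=?,low[4]=3,low[5]=?,low[6]=?,low[7]=?,low[8]=0); scc=(scc[0]=?,scc[1]=?,scc[2]=?,scc[3]=?,scc[4]=0,scc[5]=?,scc[6]=?,scc[7]=?,scc[8]=?)
step 4: low=(low[0]=0,low[1]=0,low[2]=?,low[3]=?,low[4]=3,low[5]=4,low[6]=?,low[7]=?,low[8]=0); scc=(scc[0]=?,scc[1]=?,scc[2]=?,scc[3]=?,scc[4]=0,scc[5]=1,scc[6]=?,scc[7]=?,scc[8]=?)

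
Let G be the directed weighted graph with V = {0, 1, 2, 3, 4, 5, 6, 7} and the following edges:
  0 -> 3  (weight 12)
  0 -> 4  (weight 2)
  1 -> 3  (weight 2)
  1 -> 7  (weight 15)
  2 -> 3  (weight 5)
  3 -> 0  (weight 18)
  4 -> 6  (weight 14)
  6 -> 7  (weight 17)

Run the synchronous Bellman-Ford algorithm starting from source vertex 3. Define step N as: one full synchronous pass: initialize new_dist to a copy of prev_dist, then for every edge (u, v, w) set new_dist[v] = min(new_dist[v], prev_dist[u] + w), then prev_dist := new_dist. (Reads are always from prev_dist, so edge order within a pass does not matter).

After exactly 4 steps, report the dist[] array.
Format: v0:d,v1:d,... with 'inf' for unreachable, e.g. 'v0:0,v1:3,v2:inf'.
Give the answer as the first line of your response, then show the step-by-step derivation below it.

v0:18,v1:inf,v2:inf,v3:0,v4:20,v5:inf,v6:34,v7:51

step 1: dist = v0:18,v1:inf,v2:inf,v3:0,v4:inf,v5:inf,v6:inf,v7:inf
step 2: dist = v0:18,v1:inf,v2:inf,v3:0,v4:20,v5:inf,v6:inf,v7:inf
step 3: dist = v0:18,v1:inf,v2:inf,v3:0,v4:20,v5:inf,v6:34,v7:inf
step 4: dist = v0:18,v1:inf,v2:inf,v3:0,v4:20,v5:inf,v6:34,v7:51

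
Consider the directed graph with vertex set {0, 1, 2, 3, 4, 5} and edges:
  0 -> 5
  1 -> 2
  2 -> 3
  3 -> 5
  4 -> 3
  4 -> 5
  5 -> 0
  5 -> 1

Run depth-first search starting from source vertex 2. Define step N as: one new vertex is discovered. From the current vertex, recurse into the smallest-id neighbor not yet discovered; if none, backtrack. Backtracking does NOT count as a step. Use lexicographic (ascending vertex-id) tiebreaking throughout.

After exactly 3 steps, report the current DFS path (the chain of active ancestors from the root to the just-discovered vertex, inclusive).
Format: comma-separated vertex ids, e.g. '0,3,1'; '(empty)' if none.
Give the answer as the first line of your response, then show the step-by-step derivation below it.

2,3,5

step 1: discover 2; path=2; order=2
step 2: discover 3; path=2>3; order=2,3
step 3: discover 5; path=2>3>5; order=2,3,5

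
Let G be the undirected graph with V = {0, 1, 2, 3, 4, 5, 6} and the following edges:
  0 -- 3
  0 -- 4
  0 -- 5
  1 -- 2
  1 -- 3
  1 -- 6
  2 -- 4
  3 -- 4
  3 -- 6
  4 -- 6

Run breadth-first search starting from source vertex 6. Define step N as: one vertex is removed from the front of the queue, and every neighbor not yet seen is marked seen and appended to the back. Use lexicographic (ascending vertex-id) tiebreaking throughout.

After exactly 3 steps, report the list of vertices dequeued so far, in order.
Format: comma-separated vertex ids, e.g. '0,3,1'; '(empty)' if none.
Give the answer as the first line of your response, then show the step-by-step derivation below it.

6,1,3

step 1: dequeue 6; queue=[1,3,4]; order=6
step 2: dequeue 1; queue=[3,4,2]; order=6,1
step 3: dequeue 3; queue=[4,2,0]; order=6,1,3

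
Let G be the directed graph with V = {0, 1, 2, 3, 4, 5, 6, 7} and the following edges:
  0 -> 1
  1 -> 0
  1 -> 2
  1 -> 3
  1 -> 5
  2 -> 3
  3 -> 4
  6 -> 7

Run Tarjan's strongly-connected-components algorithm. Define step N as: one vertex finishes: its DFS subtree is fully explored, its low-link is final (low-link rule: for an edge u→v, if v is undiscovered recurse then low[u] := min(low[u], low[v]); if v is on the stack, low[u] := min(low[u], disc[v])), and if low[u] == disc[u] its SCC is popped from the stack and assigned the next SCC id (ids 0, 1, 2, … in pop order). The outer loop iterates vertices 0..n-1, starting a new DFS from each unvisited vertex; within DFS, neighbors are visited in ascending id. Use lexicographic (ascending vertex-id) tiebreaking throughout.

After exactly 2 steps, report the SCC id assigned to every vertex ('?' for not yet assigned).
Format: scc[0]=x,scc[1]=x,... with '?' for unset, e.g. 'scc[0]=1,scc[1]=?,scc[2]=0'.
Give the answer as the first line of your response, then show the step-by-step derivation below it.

scc[0]=?,scc[1]=?,scc[2]=?,scc[3]=1,scc[4]=0,scc[5]=?,scc[6]=?,scc[7]=?

step 1: low=(low[0]=0,low[1]=0,low[2]=2,low[3]=3,low[4]=4,low[5]=?,low[6]=?,low[7]=?); scc=(scc[0]=?,scc[1]=?,scc[2]=?,scc[3]=?,scc[4]=0,scc[5]=?,scc[6]=?,scc[7]=?)
step 2: low=(low[0]=0,low[1]=0,low[2]=2,low[3]=3,low[4]=4,low[5]=?,low[6]=?,low[7]=?); scc=(scc[0]=?,scc[1]=?,scc[2]=?,scc[3]=1,scc[4]=0,scc[5]=?,scc[6]=?,scc[7]=?)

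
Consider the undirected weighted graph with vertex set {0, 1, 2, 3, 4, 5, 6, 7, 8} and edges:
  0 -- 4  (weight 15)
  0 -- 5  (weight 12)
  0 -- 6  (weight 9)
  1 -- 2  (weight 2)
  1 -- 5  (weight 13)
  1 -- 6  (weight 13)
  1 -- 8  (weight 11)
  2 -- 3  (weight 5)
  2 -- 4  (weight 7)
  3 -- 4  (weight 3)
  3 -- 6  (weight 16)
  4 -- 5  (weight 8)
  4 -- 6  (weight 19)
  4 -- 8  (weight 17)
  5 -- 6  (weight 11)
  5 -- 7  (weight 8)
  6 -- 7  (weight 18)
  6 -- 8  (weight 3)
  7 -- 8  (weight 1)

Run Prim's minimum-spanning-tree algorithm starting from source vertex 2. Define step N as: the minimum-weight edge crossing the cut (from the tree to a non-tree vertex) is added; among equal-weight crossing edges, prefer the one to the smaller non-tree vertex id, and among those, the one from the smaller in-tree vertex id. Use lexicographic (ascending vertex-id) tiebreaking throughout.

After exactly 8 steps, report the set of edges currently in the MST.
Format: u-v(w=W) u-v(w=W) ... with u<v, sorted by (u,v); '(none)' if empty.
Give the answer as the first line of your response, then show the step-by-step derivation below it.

0-6(w=9) 1-2(w=2) 2-3(w=5) 3-4(w=3) 4-5(w=8) 5-7(w=8) 6-8(w=3) 7-8(w=1)

step 1: add edge 1-2 (w=2); MST = {1-2(w=2)}
step 2: add edge 2-3 (w=5); MST = {1-2(w=2) 2-3(w=5)}
step 3: add edge 3-4 (w=3); MST = {1-2(w=2) 2-3(w=5) 3-4(w=3)}
step 4: add edge 4-5 (w=8); MST = {1-2(w=2) 2-3(w=5) 3-4(w=3) 4-5(w=8)}
step 5: add edge 5-7 (w=8); MST = {1-2(w=2) 2-3(w=5) 3-4(w=3) 4-5(w=8) 5-7(w=8)}
step 6: add edge 7-8 (w=1); MST = {1-2(w=2) 2-3(w=5) 3-4(w=3) 4-5(w=8) 5-7(w=8) 7-8(w=1)}
step 7: add edge 6-8 (w=3); MST = {1-2(w=2) 2-3(w=5) 3-4(w=3) 4-5(w=8) 5-7(w=8) 6-8(w=3) 7-8(w=1)}
step 8: add edge 0-6 (w=9); MST = {0-6(w=9) 1-2(w=2) 2-3(w=5) 3-4(w=3) 4-5(w=8) 5-7(w=8) 6-8(w=3) 7-8(w=1)}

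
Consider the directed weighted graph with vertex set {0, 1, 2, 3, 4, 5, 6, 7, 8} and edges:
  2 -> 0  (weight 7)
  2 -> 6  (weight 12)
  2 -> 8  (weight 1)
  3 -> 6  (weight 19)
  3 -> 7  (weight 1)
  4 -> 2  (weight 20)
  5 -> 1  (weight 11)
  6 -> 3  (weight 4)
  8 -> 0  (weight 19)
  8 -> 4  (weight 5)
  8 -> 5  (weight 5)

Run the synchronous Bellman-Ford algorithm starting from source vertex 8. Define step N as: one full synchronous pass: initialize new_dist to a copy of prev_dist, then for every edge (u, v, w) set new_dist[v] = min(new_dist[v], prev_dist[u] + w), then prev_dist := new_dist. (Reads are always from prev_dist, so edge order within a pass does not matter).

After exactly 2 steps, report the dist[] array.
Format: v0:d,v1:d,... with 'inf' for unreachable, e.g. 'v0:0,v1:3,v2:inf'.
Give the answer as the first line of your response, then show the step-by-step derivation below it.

v0:19,v1:16,v2:25,v3:inf,v4:5,v5:5,v6:inf,v7:inf,v8:0

step 1: dist = v0:19,v1:inf,v2:inf,v3:inf,v4:5,v5:5,v6:inf,v7:inf,v8:0
step 2: dist = v0:19,v1:16,v2:25,v3:inf,v4:5,v5:5,v6:inf,v7:inf,v8:0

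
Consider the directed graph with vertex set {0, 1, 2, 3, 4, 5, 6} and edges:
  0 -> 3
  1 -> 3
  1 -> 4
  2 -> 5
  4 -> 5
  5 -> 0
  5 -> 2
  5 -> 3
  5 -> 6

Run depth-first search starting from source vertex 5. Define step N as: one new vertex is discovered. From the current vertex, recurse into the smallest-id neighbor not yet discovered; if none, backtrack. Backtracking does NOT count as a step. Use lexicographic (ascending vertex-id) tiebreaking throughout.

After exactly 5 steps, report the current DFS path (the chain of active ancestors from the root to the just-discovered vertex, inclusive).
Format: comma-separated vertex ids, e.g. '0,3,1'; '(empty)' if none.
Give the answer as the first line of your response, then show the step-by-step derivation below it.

5,6

step 1: discover 5; path=5; order=5
step 2: discover 0; path=5>0; order=5,0
step 3: discover 3; path=5>0>3; order=5,0,3
step 4: discover 2; path=5>2; order=5,0,3,2
step 5: discover 6; path=5>6; order=5,0,3,2,6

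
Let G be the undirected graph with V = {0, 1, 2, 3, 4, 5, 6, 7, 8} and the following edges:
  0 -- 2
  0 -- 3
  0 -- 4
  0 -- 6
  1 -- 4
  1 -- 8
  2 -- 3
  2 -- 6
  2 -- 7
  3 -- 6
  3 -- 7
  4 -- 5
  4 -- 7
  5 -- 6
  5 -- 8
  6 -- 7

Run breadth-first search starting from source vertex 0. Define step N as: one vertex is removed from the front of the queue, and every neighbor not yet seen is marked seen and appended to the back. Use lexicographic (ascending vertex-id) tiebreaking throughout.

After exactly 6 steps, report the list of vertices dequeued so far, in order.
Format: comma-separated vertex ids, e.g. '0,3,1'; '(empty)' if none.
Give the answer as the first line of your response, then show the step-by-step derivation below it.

0,2,3,4,6,7

step 1: dequeue 0; queue=[2,3,4,6]; order=0
step 2: dequeue 2; queue=[3,4,6,7]; order=0,2
step 3: dequeue 3; queue=[4,6,7]; order=0,2,3
step 4: dequeue 4; queue=[6,7,1,5]; order=0,2,3,4
step 5: dequeue 6; queue=[7,1,5]; order=0,2,3,4,6
step 6: dequeue 7; queue=[1,5]; order=0,2,3,4,6,7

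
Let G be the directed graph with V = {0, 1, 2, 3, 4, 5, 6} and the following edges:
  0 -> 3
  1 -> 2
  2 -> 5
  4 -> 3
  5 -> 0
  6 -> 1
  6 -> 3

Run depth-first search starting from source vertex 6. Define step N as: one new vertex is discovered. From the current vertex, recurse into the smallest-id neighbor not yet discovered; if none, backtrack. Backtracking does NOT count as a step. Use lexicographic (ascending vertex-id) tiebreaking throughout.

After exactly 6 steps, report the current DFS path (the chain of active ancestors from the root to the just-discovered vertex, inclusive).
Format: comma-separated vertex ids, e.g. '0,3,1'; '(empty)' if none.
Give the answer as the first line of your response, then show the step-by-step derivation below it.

6,1,2,5,0,3

step 1: discover 6; path=6; order=6
step 2: discover 1; path=6>1; order=6,1
step 3: discover 2; path=6>1>2; order=6,1,2
step 4: discover 5; path=6>1>2>5; order=6,1,2,5
step 5: discover 0; path=6>1>2>5>0; order=6,1,2,5,0
step 6: discover 3; path=6>1>2>5>0>3; order=6,1,2,5,0,3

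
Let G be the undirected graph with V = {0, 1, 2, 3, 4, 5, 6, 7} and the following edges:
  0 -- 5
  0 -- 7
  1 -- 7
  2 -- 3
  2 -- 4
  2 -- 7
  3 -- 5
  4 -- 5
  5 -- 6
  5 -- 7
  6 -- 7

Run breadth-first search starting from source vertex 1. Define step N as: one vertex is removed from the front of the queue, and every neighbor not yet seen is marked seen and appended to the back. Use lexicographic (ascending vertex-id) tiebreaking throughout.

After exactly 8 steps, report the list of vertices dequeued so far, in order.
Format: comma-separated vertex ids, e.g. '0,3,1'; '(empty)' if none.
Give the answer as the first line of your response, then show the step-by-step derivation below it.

1,7,0,2,5,6,3,4

step 1: dequeue 1; queue=[7]; order=1
step 2: dequeue 7; queue=[0,2,5,6]; order=1,7
step 3: dequeue 0; queue=[2,5,6]; order=1,7,0
step 4: dequeue 2; queue=[5,6,3,4]; order=1,7,0,2
step 5: dequeue 5; queue=[6,3,4]; order=1,7,0,2,5
step 6: dequeue 6; queue=[3,4]; order=1,7,0,2,5,6
step 7: dequeue 3; queue=[4]; order=1,7,0,2,5,6,3
step 8: dequeue 4; queue=[(empty)]; order=1,7,0,2,5,6,3,4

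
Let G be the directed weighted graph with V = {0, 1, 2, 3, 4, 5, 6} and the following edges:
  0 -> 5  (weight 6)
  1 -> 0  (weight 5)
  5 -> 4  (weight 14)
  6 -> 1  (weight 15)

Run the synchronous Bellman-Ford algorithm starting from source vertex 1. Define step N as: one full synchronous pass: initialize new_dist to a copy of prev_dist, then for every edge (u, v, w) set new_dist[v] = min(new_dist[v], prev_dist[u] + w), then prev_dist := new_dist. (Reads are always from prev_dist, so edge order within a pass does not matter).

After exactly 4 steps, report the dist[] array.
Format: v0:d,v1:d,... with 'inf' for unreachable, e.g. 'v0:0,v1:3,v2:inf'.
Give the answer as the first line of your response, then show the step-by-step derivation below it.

v0:5,v1:0,v2:inf,v3:inf,v4:25,v5:11,v6:inf

step 1: dist = v0:5,v1:0,v2:inf,v3:inf,v4:inf,v5:inf,v6:inf
step 2: dist = v0:5,v1:0,v2:inf,v3:inf,v4:inf,v5:11,v6:inf
step 3: dist = v0:5,v1:0,v2:inf,v3:inf,v4:25,v5:11,v6:inf
step 4: dist = v0:5,v1:0,v2:inf,v3:inf,v4:25,v5:11,v6:inf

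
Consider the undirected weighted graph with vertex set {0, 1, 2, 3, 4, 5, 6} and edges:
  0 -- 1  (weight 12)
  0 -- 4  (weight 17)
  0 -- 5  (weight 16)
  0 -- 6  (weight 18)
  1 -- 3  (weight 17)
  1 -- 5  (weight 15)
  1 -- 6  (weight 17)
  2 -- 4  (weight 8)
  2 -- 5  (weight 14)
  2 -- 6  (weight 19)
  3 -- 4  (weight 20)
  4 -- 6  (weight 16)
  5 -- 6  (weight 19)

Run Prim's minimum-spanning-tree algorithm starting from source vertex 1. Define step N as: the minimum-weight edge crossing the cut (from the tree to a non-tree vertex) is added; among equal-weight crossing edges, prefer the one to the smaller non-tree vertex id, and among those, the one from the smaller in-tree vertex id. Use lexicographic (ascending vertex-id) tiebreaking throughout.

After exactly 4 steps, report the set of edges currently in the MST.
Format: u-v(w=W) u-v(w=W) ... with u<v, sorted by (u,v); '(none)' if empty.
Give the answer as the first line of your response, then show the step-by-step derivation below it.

0-1(w=12) 1-5(w=15) 2-4(w=8) 2-5(w=14)

step 1: add edge 0-1 (w=12); MST = {0-1(w=12)}
step 2: add edge 1-5 (w=15); MST = {0-1(w=12) 1-5(w=15)}
step 3: add edge 2-5 (w=14); MST = {0-1(w=12) 1-5(w=15) 2-5(w=14)}
step 4: add edge 2-4 (w=8); MST = {0-1(w=12) 1-5(w=15) 2-4(w=8) 2-5(w=14)}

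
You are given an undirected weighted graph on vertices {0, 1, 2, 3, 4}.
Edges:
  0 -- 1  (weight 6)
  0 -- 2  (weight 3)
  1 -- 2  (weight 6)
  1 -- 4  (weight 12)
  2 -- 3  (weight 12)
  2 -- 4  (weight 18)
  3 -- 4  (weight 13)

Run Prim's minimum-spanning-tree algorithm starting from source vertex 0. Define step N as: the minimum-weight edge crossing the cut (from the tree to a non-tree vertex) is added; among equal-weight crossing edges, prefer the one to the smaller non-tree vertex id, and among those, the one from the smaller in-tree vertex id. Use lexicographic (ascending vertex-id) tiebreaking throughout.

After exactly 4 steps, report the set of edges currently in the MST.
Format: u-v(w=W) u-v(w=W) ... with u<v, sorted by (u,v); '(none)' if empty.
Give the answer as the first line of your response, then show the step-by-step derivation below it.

0-1(w=6) 0-2(w=3) 1-4(w=12) 2-3(w=12)

step 1: add edge 0-2 (w=3); MST = {0-2(w=3)}
step 2: add edge 0-1 (w=6); MST = {0-1(w=6) 0-2(w=3)}
step 3: add edge 2-3 (w=12); MST = {0-1(w=6) 0-2(w=3) 2-3(w=12)}
step 4: add edge 1-4 (w=12); MST = {0-1(w=6) 0-2(w=3) 1-4(w=12) 2-3(w=12)}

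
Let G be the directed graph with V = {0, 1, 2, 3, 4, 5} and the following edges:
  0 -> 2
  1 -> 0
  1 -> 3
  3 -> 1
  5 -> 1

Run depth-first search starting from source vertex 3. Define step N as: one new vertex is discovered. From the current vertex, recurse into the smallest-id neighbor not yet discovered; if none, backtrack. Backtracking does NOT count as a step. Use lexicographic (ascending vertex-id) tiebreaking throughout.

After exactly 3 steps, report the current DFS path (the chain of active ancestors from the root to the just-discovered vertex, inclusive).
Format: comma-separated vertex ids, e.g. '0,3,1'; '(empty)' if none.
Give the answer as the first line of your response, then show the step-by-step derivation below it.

3,1,0

step 1: discover 3; path=3; order=3
step 2: discover 1; path=3>1; order=3,1
step 3: discover 0; path=3>1>0; order=3,1,0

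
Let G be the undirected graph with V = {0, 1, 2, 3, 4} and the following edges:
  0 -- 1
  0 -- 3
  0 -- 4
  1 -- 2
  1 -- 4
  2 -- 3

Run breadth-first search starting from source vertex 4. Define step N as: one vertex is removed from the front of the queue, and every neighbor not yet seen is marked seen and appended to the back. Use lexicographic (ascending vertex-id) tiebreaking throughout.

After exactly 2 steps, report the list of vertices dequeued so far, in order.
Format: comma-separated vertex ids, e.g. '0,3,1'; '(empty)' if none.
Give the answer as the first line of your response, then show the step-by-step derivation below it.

4,0

step 1: dequeue 4; queue=[0,1]; order=4
step 2: dequeue 0; queue=[1,3]; order=4,0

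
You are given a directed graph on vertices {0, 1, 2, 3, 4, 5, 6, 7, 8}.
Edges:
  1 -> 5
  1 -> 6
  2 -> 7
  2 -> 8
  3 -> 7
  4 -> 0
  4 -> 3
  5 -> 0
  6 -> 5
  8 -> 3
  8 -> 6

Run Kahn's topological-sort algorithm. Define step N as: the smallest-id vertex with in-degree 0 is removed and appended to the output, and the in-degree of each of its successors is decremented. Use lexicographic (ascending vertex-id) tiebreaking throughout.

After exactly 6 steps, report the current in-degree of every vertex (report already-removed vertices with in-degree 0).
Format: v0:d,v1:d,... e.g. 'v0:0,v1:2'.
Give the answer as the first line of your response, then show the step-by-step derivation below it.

v0:1,v1:0,v2:0,v3:0,v4:0,v5:0,v6:0,v7:0,v8:0

step 1: output 1; order=[1]; indeg=(2,0,0,2,0,1,1,2,1)
step 2: output 2; order=[1,2]; indeg=(2,0,0,2,0,1,1,1,0)
step 3: output 4; order=[1,2,4]; indeg=(1,0,0,1,0,1,1,1,0)
step 4: output 8; order=[1,2,4,8]; indeg=(1,0,0,0,0,1,0,1,0)
step 5: output 3; order=[1,2,4,8,3]; indeg=(1,0,0,0,0,1,0,0,0)
step 6: output 6; order=[1,2,4,8,3,6]; indeg=(1,0,0,0,0,0,0,0,0)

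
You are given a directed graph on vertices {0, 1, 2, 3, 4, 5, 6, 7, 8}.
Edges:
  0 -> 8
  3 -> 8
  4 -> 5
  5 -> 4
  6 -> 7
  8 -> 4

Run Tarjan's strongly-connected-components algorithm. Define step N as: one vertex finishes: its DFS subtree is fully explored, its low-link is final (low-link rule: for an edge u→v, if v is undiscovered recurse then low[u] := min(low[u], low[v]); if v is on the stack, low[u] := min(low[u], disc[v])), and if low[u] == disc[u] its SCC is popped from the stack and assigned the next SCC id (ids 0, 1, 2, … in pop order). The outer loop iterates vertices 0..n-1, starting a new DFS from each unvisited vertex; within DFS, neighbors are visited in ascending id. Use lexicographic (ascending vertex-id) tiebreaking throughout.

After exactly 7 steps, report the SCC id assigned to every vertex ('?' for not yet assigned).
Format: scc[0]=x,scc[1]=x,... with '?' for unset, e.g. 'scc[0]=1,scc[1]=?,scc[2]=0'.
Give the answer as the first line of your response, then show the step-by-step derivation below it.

scc[0]=2,scc[1]=3,scc[2]=4,scc[3]=5,scc[4]=0,scc[5]=0,scc[6]=?,scc[7]=?,scc[8]=1

step 1: low=(low[0]=0,low[1]=?,low[2]=?,low[3]=?,low[4]=2,low[5]=2,low[6]=?,low[7]=?,low[8]=1); scc=(scc[0]=?,scc[1]=?,scc[2]=?,scc[3]=?,scc[4]=?,scc[5]=?,scc[6]=?,scc[7]=?,scc[8]=?)
step 2: low=(low[0]=0,low[1]=?,low[2]=?,low[3]=?,low[4]=2,low[5]=2,low[6]=?,low[7]=?,low[8]=1); scc=(scc[0]=?,scc[1]=?,scc[2]=?,scc[3]=?,scc[4]=0,scc[5]=0,scc[6]=?,scc[7]=?,scc[8]=?)
step 3: low=(low[0]=0,low[1]=?,low[2]=?,low[3]=?,low[4]=2,low[5]=2,low[6]=?,low[7]=?,low[8]=1); scc=(scc[0]=?,scc[1]=?,scc[2]=?,scc[3]=?,scc[4]=0,scc[5]=0,scc[6]=?,scc[7]=?,scc[8]=1)
step 4: low=(low[0]=0,low[1]=?,low[2]=?,low[3]=?,low[4]=2,low[5]=2,low[6]=?,low[7]=?,low[8]=1); scc=(scc[0]=2,scc[1]=?,scc[2]=?,scc[3]=?,scc[4]=0,scc[5]=0,scc[6]=?,scc[7]=?,scc[8]=1)
step 5: low=(low[0]=0,low[1]=4,low[2]=?,low[3]=?,low[4]=2,low[5]=2,low[6]=?,low[7]=?,low[8]=1); scc=(scc[0]=2,scc[1]=3,scc[2]=?,scc[3]=?,scc[4]=0,scc[5]=0,scc[6]=?,scc[7]=?,scc[8]=1)
step 6: low=(low[0]=0,low[1]=4,low[2]=5,low[3]=?,low[4]=2,low[5]=2,low[6]=?,low[7]=?,low[8]=1); scc=(scc[0]=2,scc[1]=3,scc[2]=4,scc[3]=?,scc[4]=0,scc[5]=0,scc[6]=?,scc[7]=?,scc[8]=1)
step 7: low=(low[0]=0,low[1]=4,low[2]=5,low[3]=6,low[4]=2,low[5]=2,low[6]=?,low[7]=?,low[8]=1); scc=(scc[0]=2,scc[1]=3,scc[2]=4,scc[3]=5,scc[4]=0,scc[5]=0,scc[6]=?,scc[7]=?,scc[8]=1)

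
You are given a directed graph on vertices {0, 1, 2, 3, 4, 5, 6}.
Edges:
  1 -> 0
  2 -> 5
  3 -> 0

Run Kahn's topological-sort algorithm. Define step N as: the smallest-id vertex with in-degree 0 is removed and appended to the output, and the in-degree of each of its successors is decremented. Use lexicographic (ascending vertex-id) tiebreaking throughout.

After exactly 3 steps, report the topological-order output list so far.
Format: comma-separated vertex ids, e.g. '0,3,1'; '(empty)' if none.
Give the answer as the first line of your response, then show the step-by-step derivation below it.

1,2,3

step 1: output 1; order=[1]; indeg=(1,0,0,0,0,1,0)
step 2: output 2; order=[1,2]; indeg=(1,0,0,0,0,0,0)
step 3: output 3; order=[1,2,3]; indeg=(0,0,0,0,0,0,0)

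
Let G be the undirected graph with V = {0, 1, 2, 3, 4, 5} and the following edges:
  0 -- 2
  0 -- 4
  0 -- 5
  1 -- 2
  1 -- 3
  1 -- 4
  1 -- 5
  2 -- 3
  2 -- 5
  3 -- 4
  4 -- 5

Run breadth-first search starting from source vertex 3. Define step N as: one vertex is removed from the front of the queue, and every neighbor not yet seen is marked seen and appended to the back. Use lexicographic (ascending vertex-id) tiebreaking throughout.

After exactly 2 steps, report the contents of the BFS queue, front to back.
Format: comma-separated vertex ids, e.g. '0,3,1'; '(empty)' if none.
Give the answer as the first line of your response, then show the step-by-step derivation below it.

2,4,5

step 1: dequeue 3; queue=[1,2,4]; order=3
step 2: dequeue 1; queue=[2,4,5]; order=3,1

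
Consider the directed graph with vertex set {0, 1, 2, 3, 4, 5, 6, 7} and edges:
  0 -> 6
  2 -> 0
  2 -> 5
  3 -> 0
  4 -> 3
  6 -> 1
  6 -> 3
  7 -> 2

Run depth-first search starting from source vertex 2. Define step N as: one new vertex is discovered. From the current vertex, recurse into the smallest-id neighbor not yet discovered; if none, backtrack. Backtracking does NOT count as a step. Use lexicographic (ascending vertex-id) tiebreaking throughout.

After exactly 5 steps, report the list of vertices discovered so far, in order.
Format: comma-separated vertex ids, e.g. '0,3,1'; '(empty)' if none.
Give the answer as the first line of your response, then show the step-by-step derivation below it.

2,0,6,1,3

step 1: discover 2; path=2; order=2
step 2: discover 0; path=2>0; order=2,0
step 3: discover 6; path=2>0>6; order=2,0,6
step 4: discover 1; path=2>0>6>1; order=2,0,6,1
step 5: discover 3; path=2>0>6>3; order=2,0,6,1,3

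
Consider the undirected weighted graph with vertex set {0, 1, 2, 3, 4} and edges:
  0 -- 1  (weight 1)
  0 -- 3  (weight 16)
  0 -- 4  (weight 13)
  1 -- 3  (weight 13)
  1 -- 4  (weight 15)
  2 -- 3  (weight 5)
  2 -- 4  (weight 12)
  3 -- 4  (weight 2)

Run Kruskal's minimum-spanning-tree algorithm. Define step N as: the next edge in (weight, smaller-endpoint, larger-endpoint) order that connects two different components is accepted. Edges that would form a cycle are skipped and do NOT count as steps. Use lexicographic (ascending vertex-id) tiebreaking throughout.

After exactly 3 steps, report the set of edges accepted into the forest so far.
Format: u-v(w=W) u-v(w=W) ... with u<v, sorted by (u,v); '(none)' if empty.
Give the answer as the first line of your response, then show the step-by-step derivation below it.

0-1(w=1) 2-3(w=5) 3-4(w=2)

step 1: add edge 0-1 (w=1); MST = {0-1(w=1)}
step 2: add edge 3-4 (w=2); MST = {0-1(w=1) 3-4(w=2)}
step 3: add edge 2-3 (w=5); MST = {0-1(w=1) 2-3(w=5) 3-4(w=2)}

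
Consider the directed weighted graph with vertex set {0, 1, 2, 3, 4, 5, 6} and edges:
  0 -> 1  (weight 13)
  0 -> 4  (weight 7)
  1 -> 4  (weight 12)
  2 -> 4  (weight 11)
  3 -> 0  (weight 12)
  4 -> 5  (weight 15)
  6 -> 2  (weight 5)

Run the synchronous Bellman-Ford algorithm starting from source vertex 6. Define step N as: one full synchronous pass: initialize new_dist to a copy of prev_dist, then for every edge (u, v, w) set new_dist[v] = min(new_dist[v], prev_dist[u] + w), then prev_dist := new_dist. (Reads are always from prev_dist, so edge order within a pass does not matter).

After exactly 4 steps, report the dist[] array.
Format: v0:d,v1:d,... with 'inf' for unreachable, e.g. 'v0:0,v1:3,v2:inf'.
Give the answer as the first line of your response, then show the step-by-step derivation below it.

v0:inf,v1:inf,v2:5,v3:inf,v4:16,v5:31,v6:0

step 1: dist = v0:inf,v1:inf,v2:5,v3:inf,v4:inf,v5:inf,v6:0
step 2: dist = v0:inf,v1:inf,v2:5,v3:inf,v4:16,v5:inf,v6:0
step 3: dist = v0:inf,v1:inf,v2:5,v3:inf,v4:16,v5:31,v6:0
step 4: dist = v0:inf,v1:inf,v2:5,v3:inf,v4:16,v5:31,v6:0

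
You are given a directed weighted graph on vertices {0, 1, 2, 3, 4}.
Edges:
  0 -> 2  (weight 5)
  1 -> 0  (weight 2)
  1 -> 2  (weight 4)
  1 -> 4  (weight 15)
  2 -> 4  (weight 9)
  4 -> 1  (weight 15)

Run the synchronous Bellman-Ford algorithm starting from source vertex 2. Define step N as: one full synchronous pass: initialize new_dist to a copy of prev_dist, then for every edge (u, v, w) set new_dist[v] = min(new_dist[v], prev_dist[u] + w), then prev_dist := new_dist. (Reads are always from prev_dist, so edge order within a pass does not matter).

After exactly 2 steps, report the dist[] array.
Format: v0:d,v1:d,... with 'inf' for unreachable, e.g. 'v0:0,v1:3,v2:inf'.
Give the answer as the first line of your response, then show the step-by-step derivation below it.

v0:inf,v1:24,v2:0,v3:inf,v4:9

step 1: dist = v0:inf,v1:inf,v2:0,v3:inf,v4:9
step 2: dist = v0:inf,v1:24,v2:0,v3:inf,v4:9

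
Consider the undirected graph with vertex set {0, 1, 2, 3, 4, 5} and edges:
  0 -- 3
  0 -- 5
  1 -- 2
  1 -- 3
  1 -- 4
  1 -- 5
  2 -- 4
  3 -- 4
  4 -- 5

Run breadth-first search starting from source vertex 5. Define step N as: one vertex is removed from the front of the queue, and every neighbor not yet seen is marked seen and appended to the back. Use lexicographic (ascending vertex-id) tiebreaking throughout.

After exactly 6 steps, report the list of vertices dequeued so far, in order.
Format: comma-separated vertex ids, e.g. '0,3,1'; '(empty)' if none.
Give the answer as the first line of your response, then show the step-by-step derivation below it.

5,0,1,4,3,2

step 1: dequeue 5; queue=[0,1,4]; order=5
step 2: dequeue 0; queue=[1,4,3]; order=5,0
step 3: dequeue 1; queue=[4,3,2]; order=5,0,1
step 4: dequeue 4; queue=[3,2]; order=5,0,1,4
step 5: dequeue 3; queue=[2]; order=5,0,1,4,3
step 6: dequeue 2; queue=[(empty)]; order=5,0,1,4,3,2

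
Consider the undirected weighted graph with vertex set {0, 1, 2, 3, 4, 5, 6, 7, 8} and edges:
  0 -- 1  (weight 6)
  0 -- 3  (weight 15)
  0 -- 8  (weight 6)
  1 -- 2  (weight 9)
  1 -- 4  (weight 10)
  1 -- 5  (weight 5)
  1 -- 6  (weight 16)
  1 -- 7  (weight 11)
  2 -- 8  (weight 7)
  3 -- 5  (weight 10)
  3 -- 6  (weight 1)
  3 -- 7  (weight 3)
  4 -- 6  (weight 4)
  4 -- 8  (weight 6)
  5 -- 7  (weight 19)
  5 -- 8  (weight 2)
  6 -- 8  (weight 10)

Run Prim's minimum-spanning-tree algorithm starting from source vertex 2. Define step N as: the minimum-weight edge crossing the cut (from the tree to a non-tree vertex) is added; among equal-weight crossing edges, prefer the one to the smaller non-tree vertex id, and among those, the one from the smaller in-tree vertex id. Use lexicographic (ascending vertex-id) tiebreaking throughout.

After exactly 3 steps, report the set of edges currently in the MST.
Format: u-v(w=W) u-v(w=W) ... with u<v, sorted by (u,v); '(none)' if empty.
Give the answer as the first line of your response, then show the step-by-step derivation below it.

1-5(w=5) 2-8(w=7) 5-8(w=2)

step 1: add edge 2-8 (w=7); MST = {2-8(w=7)}
step 2: add edge 5-8 (w=2); MST = {2-8(w=7) 5-8(w=2)}
step 3: add edge 1-5 (w=5); MST = {1-5(w=5) 2-8(w=7) 5-8(w=2)}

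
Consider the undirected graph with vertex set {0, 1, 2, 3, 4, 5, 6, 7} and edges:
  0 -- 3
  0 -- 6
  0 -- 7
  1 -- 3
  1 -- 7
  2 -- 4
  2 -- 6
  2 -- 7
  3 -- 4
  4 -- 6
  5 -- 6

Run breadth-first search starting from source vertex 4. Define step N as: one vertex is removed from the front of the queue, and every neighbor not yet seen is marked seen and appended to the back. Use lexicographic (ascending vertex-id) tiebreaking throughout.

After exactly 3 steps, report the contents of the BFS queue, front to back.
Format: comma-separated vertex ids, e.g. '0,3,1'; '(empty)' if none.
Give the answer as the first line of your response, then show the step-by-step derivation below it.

6,7,0,1

step 1: dequeue 4; queue=[2,3,6]; order=4
step 2: dequeue 2; queue=[3,6,7]; order=4,2
step 3: dequeue 3; queue=[6,7,0,1]; order=4,2,3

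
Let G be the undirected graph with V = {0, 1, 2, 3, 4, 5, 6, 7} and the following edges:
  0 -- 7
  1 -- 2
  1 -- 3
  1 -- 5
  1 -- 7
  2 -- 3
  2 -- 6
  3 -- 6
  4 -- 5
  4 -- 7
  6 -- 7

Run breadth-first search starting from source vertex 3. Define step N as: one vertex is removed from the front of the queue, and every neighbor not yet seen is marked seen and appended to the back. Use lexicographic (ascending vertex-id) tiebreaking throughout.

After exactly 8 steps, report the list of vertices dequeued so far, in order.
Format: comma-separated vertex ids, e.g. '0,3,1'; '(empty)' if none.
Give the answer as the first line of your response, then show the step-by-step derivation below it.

3,1,2,6,5,7,4,0

step 1: dequeue 3; queue=[1,2,6]; order=3
step 2: dequeue 1; queue=[2,6,5,7]; order=3,1
step 3: dequeue 2; queue=[6,5,7]; order=3,1,2
step 4: dequeue 6; queue=[5,7]; order=3,1,2,6
step 5: dequeue 5; queue=[7,4]; order=3,1,2,6,5
step 6: dequeue 7; queue=[4,0]; order=3,1,2,6,5,7
step 7: dequeue 4; queue=[0]; order=3,1,2,6,5,7,4
step 8: dequeue 0; queue=[(empty)]; order=3,1,2,6,5,7,4,0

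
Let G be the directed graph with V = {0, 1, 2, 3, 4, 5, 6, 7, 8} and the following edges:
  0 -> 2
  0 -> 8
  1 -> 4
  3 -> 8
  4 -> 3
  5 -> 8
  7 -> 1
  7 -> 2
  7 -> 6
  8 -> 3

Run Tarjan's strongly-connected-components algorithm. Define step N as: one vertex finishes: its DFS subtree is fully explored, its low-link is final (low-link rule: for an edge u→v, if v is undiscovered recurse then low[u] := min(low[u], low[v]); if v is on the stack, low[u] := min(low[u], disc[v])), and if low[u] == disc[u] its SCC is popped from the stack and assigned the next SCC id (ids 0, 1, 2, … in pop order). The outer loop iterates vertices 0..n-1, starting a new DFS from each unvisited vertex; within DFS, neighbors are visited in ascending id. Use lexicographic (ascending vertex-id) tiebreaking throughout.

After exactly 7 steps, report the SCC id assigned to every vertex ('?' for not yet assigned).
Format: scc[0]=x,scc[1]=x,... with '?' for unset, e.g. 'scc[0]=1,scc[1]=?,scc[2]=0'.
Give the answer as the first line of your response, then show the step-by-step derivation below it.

scc[0]=2,scc[1]=4,scc[2]=0,scc[3]=1,scc[4]=3,scc[5]=5,scc[6]=?,scc[7]=?,scc[8]=1

step 1: low=(low[0]=0,low[1]=?,low[2]=1,low[3]=?,low[4]=?,low[5]=?,low[6]=?,low[7]=?,low[8]=?); scc=(scc[0]=?,scc[1]=?,scc[2]=0,scc[3]=?,scc[4]=?,scc[5]=?,scc[6]=?,scc[7]=?,scc[8]=?)
step 2: low=(low[0]=0,low[1]=?,low[2]=1,low[3]=2,low[4]=?,low[5]=?,low[6]=?,low[7]=?,low[8]=2); scc=(scc[0]=?,scc[1]=?,scc[2]=0,scc[3]=?,scc[4]=?,scc[5]=?,scc[6]=?,scc[7]=?,scc[8]=?)
step 3: low=(low[0]=0,low[1]=?,low[2]=1,low[3]=2,low[4]=?,low[5]=?,low[6]=?,low[7]=?,low[8]=2); scc=(scc[0]=?,scc[1]=?,scc[2]=0,scc[3]=1,scc[4]=?,scc[5]=?,scc[6]=?,scc[7]=?,scc[8]=1)
step 4: low=(low[0]=0,low[1]=?,low[2]=1,low[3]=2,low[4]=?,low[5]=?,low[6]=?,low[7]=?,low[8]=2); scc=(scc[0]=2,scc[1]=?,scc[2]=0,scc[3]=1,scc[4]=?,scc[5]=?,scc[6]=?,scc[7]=?,scc[8]=1)
step 5: low=(low[0]=0,low[1]=4,low[2]=1,low[3]=2,low[4]=5,low[5]=?,low[6]=?,low[7]=?,low[8]=2); scc=(scc[0]=2,scc[1]=?,scc[2]=0,scc[3]=1,scc[4]=3,scc[5]=?,scc[6]=?,scc[7]=?,scc[8]=1)
step 6: low=(low[0]=0,low[1]=4,low[2]=1,low[3]=2,low[4]=5,low[5]=?,low[6]=?,low[7]=?,low[8]=2); scc=(scc[0]=2,scc[1]=4,scc[2]=0,scc[3]=1,scc[4]=3,scc[5]=?,scc[6]=?,scc[7]=?,scc[8]=1)
step 7: low=(low[0]=0,low[1]=4,low[2]=1,low[3]=2,low[4]=5,low[5]=6,low[6]=?,low[7]=?,low[8]=2); scc=(scc[0]=2,scc[1]=4,scc[2]=0,scc[3]=1,scc[4]=3,scc[5]=5,scc[6]=?,scc[7]=?,scc[8]=1)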